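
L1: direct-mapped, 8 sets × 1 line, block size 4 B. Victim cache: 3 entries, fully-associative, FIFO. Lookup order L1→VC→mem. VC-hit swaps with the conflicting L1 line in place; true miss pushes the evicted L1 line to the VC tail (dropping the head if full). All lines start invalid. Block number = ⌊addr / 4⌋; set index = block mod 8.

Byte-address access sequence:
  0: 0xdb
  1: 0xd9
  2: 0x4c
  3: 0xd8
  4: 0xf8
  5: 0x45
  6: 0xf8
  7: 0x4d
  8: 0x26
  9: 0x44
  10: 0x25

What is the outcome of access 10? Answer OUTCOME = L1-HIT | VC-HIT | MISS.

0: 0xdb (blk 54, set 6) → MISS  vc=[]
1: 0xd9 (blk 54, set 6) → L1-HIT  vc=[]
2: 0x4c (blk 19, set 3) → MISS  vc=[]
3: 0xd8 (blk 54, set 6) → L1-HIT  vc=[]
4: 0xf8 (blk 62, set 6) → MISS  vc=[54]
5: 0x45 (blk 17, set 1) → MISS  vc=[54]
6: 0xf8 (blk 62, set 6) → L1-HIT  vc=[54]
7: 0x4d (blk 19, set 3) → L1-HIT  vc=[54]
8: 0x26 (blk 9, set 1) → MISS  vc=[54, 17]
9: 0x44 (blk 17, set 1) → VC-HIT  vc=[54, 9]
10: 0x25 (blk 9, set 1) → VC-HIT  vc=[54, 17]

OUTCOME = VC-HIT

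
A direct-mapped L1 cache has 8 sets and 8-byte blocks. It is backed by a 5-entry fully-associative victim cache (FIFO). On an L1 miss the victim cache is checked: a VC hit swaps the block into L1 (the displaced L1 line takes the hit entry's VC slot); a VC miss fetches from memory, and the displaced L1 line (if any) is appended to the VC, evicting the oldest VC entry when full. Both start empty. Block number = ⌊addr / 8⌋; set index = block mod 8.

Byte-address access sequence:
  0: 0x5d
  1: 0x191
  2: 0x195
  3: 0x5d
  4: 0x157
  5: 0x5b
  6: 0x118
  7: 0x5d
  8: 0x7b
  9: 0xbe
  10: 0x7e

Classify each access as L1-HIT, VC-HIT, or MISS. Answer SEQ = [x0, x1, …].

#0 0x5d→b11/s3 MISS; vc=[]
#1 0x191→b50/s2 MISS; vc=[]
#2 0x195→b50/s2 L1-HIT; vc=[]
#3 0x5d→b11/s3 L1-HIT; vc=[]
#4 0x157→b42/s2 MISS; vc=[50]
#5 0x5b→b11/s3 L1-HIT; vc=[50]
#6 0x118→b35/s3 MISS; vc=[50,11]
#7 0x5d→b11/s3 VC-HIT; vc=[50,35]
#8 0x7b→b15/s7 MISS; vc=[50,35]
#9 0xbe→b23/s7 MISS; vc=[50,35,15]
#10 0x7e→b15/s7 VC-HIT; vc=[50,35,23]

SEQ = [MISS, MISS, L1-HIT, L1-HIT, MISS, L1-HIT, MISS, VC-HIT, MISS, MISS, VC-HIT]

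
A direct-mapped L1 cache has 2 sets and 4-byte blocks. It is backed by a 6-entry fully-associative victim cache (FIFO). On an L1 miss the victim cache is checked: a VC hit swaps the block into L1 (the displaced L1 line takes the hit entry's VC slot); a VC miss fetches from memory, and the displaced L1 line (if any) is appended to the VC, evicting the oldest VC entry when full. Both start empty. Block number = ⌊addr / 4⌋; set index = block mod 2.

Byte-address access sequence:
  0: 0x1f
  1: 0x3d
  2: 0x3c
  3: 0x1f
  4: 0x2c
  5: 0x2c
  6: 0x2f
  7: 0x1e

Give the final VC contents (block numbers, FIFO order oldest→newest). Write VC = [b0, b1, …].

0: 0x1f (blk 7, set 1) → MISS  vc=[]
1: 0x3d (blk 15, set 1) → MISS  vc=[7]
2: 0x3c (blk 15, set 1) → L1-HIT  vc=[7]
3: 0x1f (blk 7, set 1) → VC-HIT  vc=[15]
4: 0x2c (blk 11, set 1) → MISS  vc=[15, 7]
5: 0x2c (blk 11, set 1) → L1-HIT  vc=[15, 7]
6: 0x2f (blk 11, set 1) → L1-HIT  vc=[15, 7]
7: 0x1e (blk 7, set 1) → VC-HIT  vc=[15, 11]

VC = [15, 11]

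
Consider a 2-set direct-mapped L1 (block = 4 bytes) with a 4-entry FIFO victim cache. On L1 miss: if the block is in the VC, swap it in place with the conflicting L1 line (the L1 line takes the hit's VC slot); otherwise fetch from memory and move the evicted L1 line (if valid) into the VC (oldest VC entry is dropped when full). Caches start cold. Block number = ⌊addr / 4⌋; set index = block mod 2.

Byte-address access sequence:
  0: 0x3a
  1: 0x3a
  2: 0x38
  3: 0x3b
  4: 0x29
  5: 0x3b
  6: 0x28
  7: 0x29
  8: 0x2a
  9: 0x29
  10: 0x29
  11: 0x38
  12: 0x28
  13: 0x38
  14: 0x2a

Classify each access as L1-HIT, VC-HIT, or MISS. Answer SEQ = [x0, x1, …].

SEQ = [MISS, L1-HIT, L1-HIT, L1-HIT, MISS, VC-HIT, VC-HIT, L1-HIT, L1-HIT, L1-HIT, L1-HIT, VC-HIT, VC-HIT, VC-HIT, VC-HIT]

  [0] addr=0x3a blk=14 s=0: MISS | VC []
  [1] addr=0x3a blk=14 s=0: L1-HIT | VC []
  [2] addr=0x38 blk=14 s=0: L1-HIT | VC []
  [3] addr=0x3b blk=14 s=0: L1-HIT | VC []
  [4] addr=0x29 blk=10 s=0: MISS | VC [14]
  [5] addr=0x3b blk=14 s=0: VC-HIT | VC [10]
  [6] addr=0x28 blk=10 s=0: VC-HIT | VC [14]
  [7] addr=0x29 blk=10 s=0: L1-HIT | VC [14]
  [8] addr=0x2a blk=10 s=0: L1-HIT | VC [14]
  [9] addr=0x29 blk=10 s=0: L1-HIT | VC [14]
  [10] addr=0x29 blk=10 s=0: L1-HIT | VC [14]
  [11] addr=0x38 blk=14 s=0: VC-HIT | VC [10]
  [12] addr=0x28 blk=10 s=0: VC-HIT | VC [14]
  [13] addr=0x38 blk=14 s=0: VC-HIT | VC [10]
  [14] addr=0x2a blk=10 s=0: VC-HIT | VC [14]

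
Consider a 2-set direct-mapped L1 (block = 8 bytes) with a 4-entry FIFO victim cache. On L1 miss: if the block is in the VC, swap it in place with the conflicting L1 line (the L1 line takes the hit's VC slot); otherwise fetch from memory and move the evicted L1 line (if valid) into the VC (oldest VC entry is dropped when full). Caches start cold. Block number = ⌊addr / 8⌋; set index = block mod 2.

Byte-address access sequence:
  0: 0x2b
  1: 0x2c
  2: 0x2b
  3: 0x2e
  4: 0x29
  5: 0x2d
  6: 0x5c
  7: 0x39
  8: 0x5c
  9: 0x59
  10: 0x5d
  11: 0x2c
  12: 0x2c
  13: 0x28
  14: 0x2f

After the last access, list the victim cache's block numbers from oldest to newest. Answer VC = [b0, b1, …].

VC = [11, 7]

#0 0x2b→b5/s1 MISS; vc=[]
#1 0x2c→b5/s1 L1-HIT; vc=[]
#2 0x2b→b5/s1 L1-HIT; vc=[]
#3 0x2e→b5/s1 L1-HIT; vc=[]
#4 0x29→b5/s1 L1-HIT; vc=[]
#5 0x2d→b5/s1 L1-HIT; vc=[]
#6 0x5c→b11/s1 MISS; vc=[5]
#7 0x39→b7/s1 MISS; vc=[5,11]
#8 0x5c→b11/s1 VC-HIT; vc=[5,7]
#9 0x59→b11/s1 L1-HIT; vc=[5,7]
#10 0x5d→b11/s1 L1-HIT; vc=[5,7]
#11 0x2c→b5/s1 VC-HIT; vc=[11,7]
#12 0x2c→b5/s1 L1-HIT; vc=[11,7]
#13 0x28→b5/s1 L1-HIT; vc=[11,7]
#14 0x2f→b5/s1 L1-HIT; vc=[11,7]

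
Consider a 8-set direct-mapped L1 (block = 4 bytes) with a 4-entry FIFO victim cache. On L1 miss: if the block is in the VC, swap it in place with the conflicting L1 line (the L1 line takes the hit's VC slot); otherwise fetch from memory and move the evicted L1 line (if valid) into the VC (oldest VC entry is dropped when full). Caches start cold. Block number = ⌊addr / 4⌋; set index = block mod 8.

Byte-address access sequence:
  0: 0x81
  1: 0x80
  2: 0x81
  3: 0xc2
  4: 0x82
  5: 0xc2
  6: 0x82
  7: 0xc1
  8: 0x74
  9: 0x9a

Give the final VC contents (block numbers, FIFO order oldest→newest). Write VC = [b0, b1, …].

VC = [32]

  [0] addr=0x81 blk=32 s=0: MISS | VC []
  [1] addr=0x80 blk=32 s=0: L1-HIT | VC []
  [2] addr=0x81 blk=32 s=0: L1-HIT | VC []
  [3] addr=0xc2 blk=48 s=0: MISS | VC [32]
  [4] addr=0x82 blk=32 s=0: VC-HIT | VC [48]
  [5] addr=0xc2 blk=48 s=0: VC-HIT | VC [32]
  [6] addr=0x82 blk=32 s=0: VC-HIT | VC [48]
  [7] addr=0xc1 blk=48 s=0: VC-HIT | VC [32]
  [8] addr=0x74 blk=29 s=5: MISS | VC [32]
  [9] addr=0x9a blk=38 s=6: MISS | VC [32]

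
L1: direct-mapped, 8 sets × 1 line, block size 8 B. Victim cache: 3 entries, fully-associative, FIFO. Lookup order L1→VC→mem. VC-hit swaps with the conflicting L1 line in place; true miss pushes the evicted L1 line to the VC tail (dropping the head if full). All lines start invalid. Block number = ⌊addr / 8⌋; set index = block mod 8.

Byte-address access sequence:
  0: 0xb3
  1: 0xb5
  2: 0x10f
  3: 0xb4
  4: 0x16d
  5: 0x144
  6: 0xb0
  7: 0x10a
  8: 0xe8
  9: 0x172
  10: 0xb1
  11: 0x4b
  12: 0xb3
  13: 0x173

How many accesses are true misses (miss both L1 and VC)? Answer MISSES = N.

MISSES = 7

#0 0xb3→b22/s6 MISS; vc=[]
#1 0xb5→b22/s6 L1-HIT; vc=[]
#2 0x10f→b33/s1 MISS; vc=[]
#3 0xb4→b22/s6 L1-HIT; vc=[]
#4 0x16d→b45/s5 MISS; vc=[]
#5 0x144→b40/s0 MISS; vc=[]
#6 0xb0→b22/s6 L1-HIT; vc=[]
#7 0x10a→b33/s1 L1-HIT; vc=[]
#8 0xe8→b29/s5 MISS; vc=[45]
#9 0x172→b46/s6 MISS; vc=[45,22]
#10 0xb1→b22/s6 VC-HIT; vc=[45,46]
#11 0x4b→b9/s1 MISS; vc=[45,46,33]
#12 0xb3→b22/s6 L1-HIT; vc=[45,46,33]
#13 0x173→b46/s6 VC-HIT; vc=[45,22,33]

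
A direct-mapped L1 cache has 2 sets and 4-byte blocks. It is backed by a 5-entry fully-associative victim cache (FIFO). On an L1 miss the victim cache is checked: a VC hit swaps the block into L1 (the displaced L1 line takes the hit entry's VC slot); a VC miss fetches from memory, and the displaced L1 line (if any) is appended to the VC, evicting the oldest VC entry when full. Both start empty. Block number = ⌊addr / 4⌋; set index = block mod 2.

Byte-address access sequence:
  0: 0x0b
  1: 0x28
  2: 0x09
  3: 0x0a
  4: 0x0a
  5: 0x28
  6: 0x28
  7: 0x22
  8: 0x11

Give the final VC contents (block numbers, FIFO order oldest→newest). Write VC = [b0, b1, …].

0: 0xb (blk 2, set 0) → MISS  vc=[]
1: 0x28 (blk 10, set 0) → MISS  vc=[2]
2: 0x9 (blk 2, set 0) → VC-HIT  vc=[10]
3: 0xa (blk 2, set 0) → L1-HIT  vc=[10]
4: 0xa (blk 2, set 0) → L1-HIT  vc=[10]
5: 0x28 (blk 10, set 0) → VC-HIT  vc=[2]
6: 0x28 (blk 10, set 0) → L1-HIT  vc=[2]
7: 0x22 (blk 8, set 0) → MISS  vc=[2, 10]
8: 0x11 (blk 4, set 0) → MISS  vc=[2, 10, 8]

VC = [2, 10, 8]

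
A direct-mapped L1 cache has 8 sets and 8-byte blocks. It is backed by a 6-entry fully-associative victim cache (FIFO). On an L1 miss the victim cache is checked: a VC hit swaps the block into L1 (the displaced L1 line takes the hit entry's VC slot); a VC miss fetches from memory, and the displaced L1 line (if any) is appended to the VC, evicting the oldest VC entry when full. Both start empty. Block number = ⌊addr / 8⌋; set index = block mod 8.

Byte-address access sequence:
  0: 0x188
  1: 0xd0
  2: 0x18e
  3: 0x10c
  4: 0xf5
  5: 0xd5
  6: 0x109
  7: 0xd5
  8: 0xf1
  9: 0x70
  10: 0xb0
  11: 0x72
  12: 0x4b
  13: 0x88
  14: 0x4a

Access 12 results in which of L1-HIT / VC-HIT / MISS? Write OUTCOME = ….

OUTCOME = MISS

0: 0x188 (blk 49, set 1) → MISS  vc=[]
1: 0xd0 (blk 26, set 2) → MISS  vc=[]
2: 0x18e (blk 49, set 1) → L1-HIT  vc=[]
3: 0x10c (blk 33, set 1) → MISS  vc=[49]
4: 0xf5 (blk 30, set 6) → MISS  vc=[49]
5: 0xd5 (blk 26, set 2) → L1-HIT  vc=[49]
6: 0x109 (blk 33, set 1) → L1-HIT  vc=[49]
7: 0xd5 (blk 26, set 2) → L1-HIT  vc=[49]
8: 0xf1 (blk 30, set 6) → L1-HIT  vc=[49]
9: 0x70 (blk 14, set 6) → MISS  vc=[49, 30]
10: 0xb0 (blk 22, set 6) → MISS  vc=[49, 30, 14]
11: 0x72 (blk 14, set 6) → VC-HIT  vc=[49, 30, 22]
12: 0x4b (blk 9, set 1) → MISS  vc=[49, 30, 22, 33]
13: 0x88 (blk 17, set 1) → MISS  vc=[49, 30, 22, 33, 9]
14: 0x4a (blk 9, set 1) → VC-HIT  vc=[49, 30, 22, 33, 17]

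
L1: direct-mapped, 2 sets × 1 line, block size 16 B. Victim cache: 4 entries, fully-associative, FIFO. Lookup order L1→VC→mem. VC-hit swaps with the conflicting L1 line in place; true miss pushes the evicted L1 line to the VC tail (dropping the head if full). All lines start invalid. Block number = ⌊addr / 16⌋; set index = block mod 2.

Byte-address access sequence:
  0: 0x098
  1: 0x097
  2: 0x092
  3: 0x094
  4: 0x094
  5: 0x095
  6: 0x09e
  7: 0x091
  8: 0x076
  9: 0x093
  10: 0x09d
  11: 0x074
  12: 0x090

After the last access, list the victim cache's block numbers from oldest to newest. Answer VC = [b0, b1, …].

VC = [7]

0: 0x98 (blk 9, set 1) → MISS  vc=[]
1: 0x97 (blk 9, set 1) → L1-HIT  vc=[]
2: 0x92 (blk 9, set 1) → L1-HIT  vc=[]
3: 0x94 (blk 9, set 1) → L1-HIT  vc=[]
4: 0x94 (blk 9, set 1) → L1-HIT  vc=[]
5: 0x95 (blk 9, set 1) → L1-HIT  vc=[]
6: 0x9e (blk 9, set 1) → L1-HIT  vc=[]
7: 0x91 (blk 9, set 1) → L1-HIT  vc=[]
8: 0x76 (blk 7, set 1) → MISS  vc=[9]
9: 0x93 (blk 9, set 1) → VC-HIT  vc=[7]
10: 0x9d (blk 9, set 1) → L1-HIT  vc=[7]
11: 0x74 (blk 7, set 1) → VC-HIT  vc=[9]
12: 0x90 (blk 9, set 1) → VC-HIT  vc=[7]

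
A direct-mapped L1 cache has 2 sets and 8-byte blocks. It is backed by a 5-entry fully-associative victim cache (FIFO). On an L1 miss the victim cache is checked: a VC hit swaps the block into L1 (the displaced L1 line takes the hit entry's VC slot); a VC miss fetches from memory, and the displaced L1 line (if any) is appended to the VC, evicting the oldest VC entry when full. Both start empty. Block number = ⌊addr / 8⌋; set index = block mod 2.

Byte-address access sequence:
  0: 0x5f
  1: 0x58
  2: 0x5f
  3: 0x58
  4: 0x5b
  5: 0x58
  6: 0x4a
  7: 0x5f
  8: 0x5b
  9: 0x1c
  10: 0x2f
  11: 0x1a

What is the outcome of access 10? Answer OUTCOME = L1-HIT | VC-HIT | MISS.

0: 0x5f (blk 11, set 1) → MISS  vc=[]
1: 0x58 (blk 11, set 1) → L1-HIT  vc=[]
2: 0x5f (blk 11, set 1) → L1-HIT  vc=[]
3: 0x58 (blk 11, set 1) → L1-HIT  vc=[]
4: 0x5b (blk 11, set 1) → L1-HIT  vc=[]
5: 0x58 (blk 11, set 1) → L1-HIT  vc=[]
6: 0x4a (blk 9, set 1) → MISS  vc=[11]
7: 0x5f (blk 11, set 1) → VC-HIT  vc=[9]
8: 0x5b (blk 11, set 1) → L1-HIT  vc=[9]
9: 0x1c (blk 3, set 1) → MISS  vc=[9, 11]
10: 0x2f (blk 5, set 1) → MISS  vc=[9, 11, 3]
11: 0x1a (blk 3, set 1) → VC-HIT  vc=[9, 11, 5]

OUTCOME = MISS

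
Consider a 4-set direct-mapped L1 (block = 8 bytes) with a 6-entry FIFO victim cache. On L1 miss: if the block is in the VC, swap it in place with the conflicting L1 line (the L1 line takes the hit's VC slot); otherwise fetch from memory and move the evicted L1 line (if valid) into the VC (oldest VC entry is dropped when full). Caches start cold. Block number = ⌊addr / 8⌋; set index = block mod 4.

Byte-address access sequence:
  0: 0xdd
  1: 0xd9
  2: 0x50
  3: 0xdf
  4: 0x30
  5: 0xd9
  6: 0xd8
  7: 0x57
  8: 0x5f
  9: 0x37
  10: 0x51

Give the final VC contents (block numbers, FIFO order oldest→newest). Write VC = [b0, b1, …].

  [0] addr=0xdd blk=27 s=3: MISS | VC []
  [1] addr=0xd9 blk=27 s=3: L1-HIT | VC []
  [2] addr=0x50 blk=10 s=2: MISS | VC []
  [3] addr=0xdf blk=27 s=3: L1-HIT | VC []
  [4] addr=0x30 blk=6 s=2: MISS | VC [10]
  [5] addr=0xd9 blk=27 s=3: L1-HIT | VC [10]
  [6] addr=0xd8 blk=27 s=3: L1-HIT | VC [10]
  [7] addr=0x57 blk=10 s=2: VC-HIT | VC [6]
  [8] addr=0x5f blk=11 s=3: MISS | VC [6, 27]
  [9] addr=0x37 blk=6 s=2: VC-HIT | VC [10, 27]
  [10] addr=0x51 blk=10 s=2: VC-HIT | VC [6, 27]

VC = [6, 27]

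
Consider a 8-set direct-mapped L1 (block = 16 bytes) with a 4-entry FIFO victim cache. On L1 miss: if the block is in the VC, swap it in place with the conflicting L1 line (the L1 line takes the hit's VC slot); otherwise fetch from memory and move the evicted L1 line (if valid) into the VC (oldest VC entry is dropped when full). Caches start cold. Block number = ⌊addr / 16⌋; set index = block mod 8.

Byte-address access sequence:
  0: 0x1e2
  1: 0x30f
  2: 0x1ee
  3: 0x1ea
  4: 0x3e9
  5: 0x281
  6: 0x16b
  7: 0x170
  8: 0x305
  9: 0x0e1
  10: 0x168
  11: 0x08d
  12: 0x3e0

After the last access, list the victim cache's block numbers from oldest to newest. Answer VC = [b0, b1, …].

#0 0x1e2→b30/s6 MISS; vc=[]
#1 0x30f→b48/s0 MISS; vc=[]
#2 0x1ee→b30/s6 L1-HIT; vc=[]
#3 0x1ea→b30/s6 L1-HIT; vc=[]
#4 0x3e9→b62/s6 MISS; vc=[30]
#5 0x281→b40/s0 MISS; vc=[30,48]
#6 0x16b→b22/s6 MISS; vc=[30,48,62]
#7 0x170→b23/s7 MISS; vc=[30,48,62]
#8 0x305→b48/s0 VC-HIT; vc=[30,40,62]
#9 0xe1→b14/s6 MISS; vc=[30,40,62,22]
#10 0x168→b22/s6 VC-HIT; vc=[30,40,62,14]
#11 0x8d→b8/s0 MISS; vc=[40,62,14,48]
#12 0x3e0→b62/s6 VC-HIT; vc=[40,22,14,48]

VC = [40, 22, 14, 48]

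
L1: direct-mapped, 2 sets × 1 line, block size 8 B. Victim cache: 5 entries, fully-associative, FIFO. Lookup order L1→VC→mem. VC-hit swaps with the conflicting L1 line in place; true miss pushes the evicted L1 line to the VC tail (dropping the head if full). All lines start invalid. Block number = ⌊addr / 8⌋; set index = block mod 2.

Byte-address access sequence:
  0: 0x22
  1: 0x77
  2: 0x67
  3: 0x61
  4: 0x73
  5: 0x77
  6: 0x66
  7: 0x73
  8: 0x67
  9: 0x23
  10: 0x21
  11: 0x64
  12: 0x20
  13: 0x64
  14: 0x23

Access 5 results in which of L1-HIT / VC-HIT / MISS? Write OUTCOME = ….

  [0] addr=0x22 blk=4 s=0: MISS | VC []
  [1] addr=0x77 blk=14 s=0: MISS | VC [4]
  [2] addr=0x67 blk=12 s=0: MISS | VC [4, 14]
  [3] addr=0x61 blk=12 s=0: L1-HIT | VC [4, 14]
  [4] addr=0x73 blk=14 s=0: VC-HIT | VC [4, 12]
  [5] addr=0x77 blk=14 s=0: L1-HIT | VC [4, 12]
  [6] addr=0x66 blk=12 s=0: VC-HIT | VC [4, 14]
  [7] addr=0x73 blk=14 s=0: VC-HIT | VC [4, 12]
  [8] addr=0x67 blk=12 s=0: VC-HIT | VC [4, 14]
  [9] addr=0x23 blk=4 s=0: VC-HIT | VC [12, 14]
  [10] addr=0x21 blk=4 s=0: L1-HIT | VC [12, 14]
  [11] addr=0x64 blk=12 s=0: VC-HIT | VC [4, 14]
  [12] addr=0x20 blk=4 s=0: VC-HIT | VC [12, 14]
  [13] addr=0x64 blk=12 s=0: VC-HIT | VC [4, 14]
  [14] addr=0x23 blk=4 s=0: VC-HIT | VC [12, 14]

OUTCOME = L1-HIT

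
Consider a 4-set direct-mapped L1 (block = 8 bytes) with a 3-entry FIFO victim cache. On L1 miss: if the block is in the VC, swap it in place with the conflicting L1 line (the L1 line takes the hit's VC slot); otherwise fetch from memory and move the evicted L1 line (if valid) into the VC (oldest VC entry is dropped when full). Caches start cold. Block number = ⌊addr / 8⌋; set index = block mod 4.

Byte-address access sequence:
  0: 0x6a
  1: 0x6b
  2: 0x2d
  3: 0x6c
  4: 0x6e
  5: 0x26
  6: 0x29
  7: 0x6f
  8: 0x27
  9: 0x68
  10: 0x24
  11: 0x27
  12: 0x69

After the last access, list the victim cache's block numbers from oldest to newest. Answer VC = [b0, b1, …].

VC = [5]

  [0] addr=0x6a blk=13 s=1: MISS | VC []
  [1] addr=0x6b blk=13 s=1: L1-HIT | VC []
  [2] addr=0x2d blk=5 s=1: MISS | VC [13]
  [3] addr=0x6c blk=13 s=1: VC-HIT | VC [5]
  [4] addr=0x6e blk=13 s=1: L1-HIT | VC [5]
  [5] addr=0x26 blk=4 s=0: MISS | VC [5]
  [6] addr=0x29 blk=5 s=1: VC-HIT | VC [13]
  [7] addr=0x6f blk=13 s=1: VC-HIT | VC [5]
  [8] addr=0x27 blk=4 s=0: L1-HIT | VC [5]
  [9] addr=0x68 blk=13 s=1: L1-HIT | VC [5]
  [10] addr=0x24 blk=4 s=0: L1-HIT | VC [5]
  [11] addr=0x27 blk=4 s=0: L1-HIT | VC [5]
  [12] addr=0x69 blk=13 s=1: L1-HIT | VC [5]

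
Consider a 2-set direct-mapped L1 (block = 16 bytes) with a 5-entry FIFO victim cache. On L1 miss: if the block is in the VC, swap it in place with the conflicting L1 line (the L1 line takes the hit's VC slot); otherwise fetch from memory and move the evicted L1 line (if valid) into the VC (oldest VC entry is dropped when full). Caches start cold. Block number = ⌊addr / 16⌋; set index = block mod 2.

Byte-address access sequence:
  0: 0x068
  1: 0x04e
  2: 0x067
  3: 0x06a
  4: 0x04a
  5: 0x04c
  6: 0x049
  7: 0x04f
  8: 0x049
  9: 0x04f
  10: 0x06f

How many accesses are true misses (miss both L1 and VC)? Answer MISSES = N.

#0 0x68→b6/s0 MISS; vc=[]
#1 0x4e→b4/s0 MISS; vc=[6]
#2 0x67→b6/s0 VC-HIT; vc=[4]
#3 0x6a→b6/s0 L1-HIT; vc=[4]
#4 0x4a→b4/s0 VC-HIT; vc=[6]
#5 0x4c→b4/s0 L1-HIT; vc=[6]
#6 0x49→b4/s0 L1-HIT; vc=[6]
#7 0x4f→b4/s0 L1-HIT; vc=[6]
#8 0x49→b4/s0 L1-HIT; vc=[6]
#9 0x4f→b4/s0 L1-HIT; vc=[6]
#10 0x6f→b6/s0 VC-HIT; vc=[4]

MISSES = 2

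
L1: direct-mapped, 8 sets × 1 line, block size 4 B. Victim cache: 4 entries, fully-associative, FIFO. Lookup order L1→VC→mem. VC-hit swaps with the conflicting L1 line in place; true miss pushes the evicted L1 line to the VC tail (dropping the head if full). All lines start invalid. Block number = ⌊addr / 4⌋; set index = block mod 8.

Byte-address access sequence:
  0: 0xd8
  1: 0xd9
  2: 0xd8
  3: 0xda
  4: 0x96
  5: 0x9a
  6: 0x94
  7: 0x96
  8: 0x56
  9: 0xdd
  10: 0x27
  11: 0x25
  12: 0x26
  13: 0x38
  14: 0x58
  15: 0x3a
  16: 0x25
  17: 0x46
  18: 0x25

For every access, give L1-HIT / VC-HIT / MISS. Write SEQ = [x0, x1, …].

0: 0xd8 (blk 54, set 6) → MISS  vc=[]
1: 0xd9 (blk 54, set 6) → L1-HIT  vc=[]
2: 0xd8 (blk 54, set 6) → L1-HIT  vc=[]
3: 0xda (blk 54, set 6) → L1-HIT  vc=[]
4: 0x96 (blk 37, set 5) → MISS  vc=[]
5: 0x9a (blk 38, set 6) → MISS  vc=[54]
6: 0x94 (blk 37, set 5) → L1-HIT  vc=[54]
7: 0x96 (blk 37, set 5) → L1-HIT  vc=[54]
8: 0x56 (blk 21, set 5) → MISS  vc=[54, 37]
9: 0xdd (blk 55, set 7) → MISS  vc=[54, 37]
10: 0x27 (blk 9, set 1) → MISS  vc=[54, 37]
11: 0x25 (blk 9, set 1) → L1-HIT  vc=[54, 37]
12: 0x26 (blk 9, set 1) → L1-HIT  vc=[54, 37]
13: 0x38 (blk 14, set 6) → MISS  vc=[54, 37, 38]
14: 0x58 (blk 22, set 6) → MISS  vc=[54, 37, 38, 14]
15: 0x3a (blk 14, set 6) → VC-HIT  vc=[54, 37, 38, 22]
16: 0x25 (blk 9, set 1) → L1-HIT  vc=[54, 37, 38, 22]
17: 0x46 (blk 17, set 1) → MISS  vc=[37, 38, 22, 9]
18: 0x25 (blk 9, set 1) → VC-HIT  vc=[37, 38, 22, 17]

SEQ = [MISS, L1-HIT, L1-HIT, L1-HIT, MISS, MISS, L1-HIT, L1-HIT, MISS, MISS, MISS, L1-HIT, L1-HIT, MISS, MISS, VC-HIT, L1-HIT, MISS, VC-HIT]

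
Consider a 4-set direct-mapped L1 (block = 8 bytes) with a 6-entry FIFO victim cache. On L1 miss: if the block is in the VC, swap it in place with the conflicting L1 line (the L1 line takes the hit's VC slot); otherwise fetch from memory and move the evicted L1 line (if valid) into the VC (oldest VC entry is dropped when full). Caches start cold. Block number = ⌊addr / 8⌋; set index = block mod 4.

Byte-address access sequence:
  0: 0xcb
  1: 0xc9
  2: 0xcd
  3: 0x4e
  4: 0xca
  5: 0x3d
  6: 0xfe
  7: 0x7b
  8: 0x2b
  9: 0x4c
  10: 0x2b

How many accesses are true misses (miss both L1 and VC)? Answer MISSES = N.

MISSES = 6

0: 0xcb (blk 25, set 1) → MISS  vc=[]
1: 0xc9 (blk 25, set 1) → L1-HIT  vc=[]
2: 0xcd (blk 25, set 1) → L1-HIT  vc=[]
3: 0x4e (blk 9, set 1) → MISS  vc=[25]
4: 0xca (blk 25, set 1) → VC-HIT  vc=[9]
5: 0x3d (blk 7, set 3) → MISS  vc=[9]
6: 0xfe (blk 31, set 3) → MISS  vc=[9, 7]
7: 0x7b (blk 15, set 3) → MISS  vc=[9, 7, 31]
8: 0x2b (blk 5, set 1) → MISS  vc=[9, 7, 31, 25]
9: 0x4c (blk 9, set 1) → VC-HIT  vc=[5, 7, 31, 25]
10: 0x2b (blk 5, set 1) → VC-HIT  vc=[9, 7, 31, 25]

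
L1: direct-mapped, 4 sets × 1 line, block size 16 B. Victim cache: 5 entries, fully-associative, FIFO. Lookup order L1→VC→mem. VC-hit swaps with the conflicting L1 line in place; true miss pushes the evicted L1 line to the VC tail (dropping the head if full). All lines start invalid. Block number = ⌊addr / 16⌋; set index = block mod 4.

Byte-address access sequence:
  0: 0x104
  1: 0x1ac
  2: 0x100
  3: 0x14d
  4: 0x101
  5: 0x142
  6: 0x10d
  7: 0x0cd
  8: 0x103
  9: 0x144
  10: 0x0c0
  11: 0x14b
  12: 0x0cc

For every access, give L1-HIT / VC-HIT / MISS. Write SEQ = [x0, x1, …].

#0 0x104→b16/s0 MISS; vc=[]
#1 0x1ac→b26/s2 MISS; vc=[]
#2 0x100→b16/s0 L1-HIT; vc=[]
#3 0x14d→b20/s0 MISS; vc=[16]
#4 0x101→b16/s0 VC-HIT; vc=[20]
#5 0x142→b20/s0 VC-HIT; vc=[16]
#6 0x10d→b16/s0 VC-HIT; vc=[20]
#7 0xcd→b12/s0 MISS; vc=[20,16]
#8 0x103→b16/s0 VC-HIT; vc=[20,12]
#9 0x144→b20/s0 VC-HIT; vc=[16,12]
#10 0xc0→b12/s0 VC-HIT; vc=[16,20]
#11 0x14b→b20/s0 VC-HIT; vc=[16,12]
#12 0xcc→b12/s0 VC-HIT; vc=[16,20]

SEQ = [MISS, MISS, L1-HIT, MISS, VC-HIT, VC-HIT, VC-HIT, MISS, VC-HIT, VC-HIT, VC-HIT, VC-HIT, VC-HIT]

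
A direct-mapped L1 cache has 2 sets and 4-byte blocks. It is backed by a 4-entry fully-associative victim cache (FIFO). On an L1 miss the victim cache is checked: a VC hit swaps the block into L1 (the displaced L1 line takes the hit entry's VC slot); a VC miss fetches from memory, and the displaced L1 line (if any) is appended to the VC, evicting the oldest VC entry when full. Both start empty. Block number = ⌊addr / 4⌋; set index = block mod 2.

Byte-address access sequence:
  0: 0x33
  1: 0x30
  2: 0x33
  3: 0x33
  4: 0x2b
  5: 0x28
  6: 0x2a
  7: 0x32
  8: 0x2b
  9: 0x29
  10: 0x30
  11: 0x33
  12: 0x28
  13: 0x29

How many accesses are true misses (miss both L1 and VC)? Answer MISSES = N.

#0 0x33→b12/s0 MISS; vc=[]
#1 0x30→b12/s0 L1-HIT; vc=[]
#2 0x33→b12/s0 L1-HIT; vc=[]
#3 0x33→b12/s0 L1-HIT; vc=[]
#4 0x2b→b10/s0 MISS; vc=[12]
#5 0x28→b10/s0 L1-HIT; vc=[12]
#6 0x2a→b10/s0 L1-HIT; vc=[12]
#7 0x32→b12/s0 VC-HIT; vc=[10]
#8 0x2b→b10/s0 VC-HIT; vc=[12]
#9 0x29→b10/s0 L1-HIT; vc=[12]
#10 0x30→b12/s0 VC-HIT; vc=[10]
#11 0x33→b12/s0 L1-HIT; vc=[10]
#12 0x28→b10/s0 VC-HIT; vc=[12]
#13 0x29→b10/s0 L1-HIT; vc=[12]

MISSES = 2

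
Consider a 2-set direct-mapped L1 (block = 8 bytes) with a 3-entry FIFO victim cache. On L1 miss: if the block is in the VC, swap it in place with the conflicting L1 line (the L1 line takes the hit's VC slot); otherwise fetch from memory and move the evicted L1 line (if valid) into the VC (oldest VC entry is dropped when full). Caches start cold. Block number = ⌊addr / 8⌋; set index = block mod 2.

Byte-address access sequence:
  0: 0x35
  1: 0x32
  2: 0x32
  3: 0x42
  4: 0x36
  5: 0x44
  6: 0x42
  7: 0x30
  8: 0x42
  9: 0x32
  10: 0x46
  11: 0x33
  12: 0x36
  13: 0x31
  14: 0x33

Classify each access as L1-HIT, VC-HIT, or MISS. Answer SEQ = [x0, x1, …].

SEQ = [MISS, L1-HIT, L1-HIT, MISS, VC-HIT, VC-HIT, L1-HIT, VC-HIT, VC-HIT, VC-HIT, VC-HIT, VC-HIT, L1-HIT, L1-HIT, L1-HIT]

  [0] addr=0x35 blk=6 s=0: MISS | VC []
  [1] addr=0x32 blk=6 s=0: L1-HIT | VC []
  [2] addr=0x32 blk=6 s=0: L1-HIT | VC []
  [3] addr=0x42 blk=8 s=0: MISS | VC [6]
  [4] addr=0x36 blk=6 s=0: VC-HIT | VC [8]
  [5] addr=0x44 blk=8 s=0: VC-HIT | VC [6]
  [6] addr=0x42 blk=8 s=0: L1-HIT | VC [6]
  [7] addr=0x30 blk=6 s=0: VC-HIT | VC [8]
  [8] addr=0x42 blk=8 s=0: VC-HIT | VC [6]
  [9] addr=0x32 blk=6 s=0: VC-HIT | VC [8]
  [10] addr=0x46 blk=8 s=0: VC-HIT | VC [6]
  [11] addr=0x33 blk=6 s=0: VC-HIT | VC [8]
  [12] addr=0x36 blk=6 s=0: L1-HIT | VC [8]
  [13] addr=0x31 blk=6 s=0: L1-HIT | VC [8]
  [14] addr=0x33 blk=6 s=0: L1-HIT | VC [8]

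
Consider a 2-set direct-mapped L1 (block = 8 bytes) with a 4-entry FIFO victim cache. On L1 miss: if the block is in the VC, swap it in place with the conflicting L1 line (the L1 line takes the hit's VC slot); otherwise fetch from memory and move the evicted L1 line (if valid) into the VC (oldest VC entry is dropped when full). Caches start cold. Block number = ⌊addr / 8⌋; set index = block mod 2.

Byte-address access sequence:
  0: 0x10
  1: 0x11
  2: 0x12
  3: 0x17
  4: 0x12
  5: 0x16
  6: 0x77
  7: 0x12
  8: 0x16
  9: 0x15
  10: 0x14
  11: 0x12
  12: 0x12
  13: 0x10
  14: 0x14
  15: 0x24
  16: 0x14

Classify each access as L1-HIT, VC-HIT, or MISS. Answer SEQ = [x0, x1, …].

SEQ = [MISS, L1-HIT, L1-HIT, L1-HIT, L1-HIT, L1-HIT, MISS, VC-HIT, L1-HIT, L1-HIT, L1-HIT, L1-HIT, L1-HIT, L1-HIT, L1-HIT, MISS, VC-HIT]

#0 0x10→b2/s0 MISS; vc=[]
#1 0x11→b2/s0 L1-HIT; vc=[]
#2 0x12→b2/s0 L1-HIT; vc=[]
#3 0x17→b2/s0 L1-HIT; vc=[]
#4 0x12→b2/s0 L1-HIT; vc=[]
#5 0x16→b2/s0 L1-HIT; vc=[]
#6 0x77→b14/s0 MISS; vc=[2]
#7 0x12→b2/s0 VC-HIT; vc=[14]
#8 0x16→b2/s0 L1-HIT; vc=[14]
#9 0x15→b2/s0 L1-HIT; vc=[14]
#10 0x14→b2/s0 L1-HIT; vc=[14]
#11 0x12→b2/s0 L1-HIT; vc=[14]
#12 0x12→b2/s0 L1-HIT; vc=[14]
#13 0x10→b2/s0 L1-HIT; vc=[14]
#14 0x14→b2/s0 L1-HIT; vc=[14]
#15 0x24→b4/s0 MISS; vc=[14,2]
#16 0x14→b2/s0 VC-HIT; vc=[14,4]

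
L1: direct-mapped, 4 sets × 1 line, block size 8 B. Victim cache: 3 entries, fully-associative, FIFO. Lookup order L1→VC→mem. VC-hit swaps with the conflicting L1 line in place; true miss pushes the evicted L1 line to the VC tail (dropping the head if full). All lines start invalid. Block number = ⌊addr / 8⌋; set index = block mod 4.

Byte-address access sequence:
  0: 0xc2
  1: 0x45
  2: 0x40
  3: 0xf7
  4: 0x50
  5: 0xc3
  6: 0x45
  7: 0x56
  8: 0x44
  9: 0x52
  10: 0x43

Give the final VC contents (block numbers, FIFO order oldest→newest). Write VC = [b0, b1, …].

#0 0xc2→b24/s0 MISS; vc=[]
#1 0x45→b8/s0 MISS; vc=[24]
#2 0x40→b8/s0 L1-HIT; vc=[24]
#3 0xf7→b30/s2 MISS; vc=[24]
#4 0x50→b10/s2 MISS; vc=[24,30]
#5 0xc3→b24/s0 VC-HIT; vc=[8,30]
#6 0x45→b8/s0 VC-HIT; vc=[24,30]
#7 0x56→b10/s2 L1-HIT; vc=[24,30]
#8 0x44→b8/s0 L1-HIT; vc=[24,30]
#9 0x52→b10/s2 L1-HIT; vc=[24,30]
#10 0x43→b8/s0 L1-HIT; vc=[24,30]

VC = [24, 30]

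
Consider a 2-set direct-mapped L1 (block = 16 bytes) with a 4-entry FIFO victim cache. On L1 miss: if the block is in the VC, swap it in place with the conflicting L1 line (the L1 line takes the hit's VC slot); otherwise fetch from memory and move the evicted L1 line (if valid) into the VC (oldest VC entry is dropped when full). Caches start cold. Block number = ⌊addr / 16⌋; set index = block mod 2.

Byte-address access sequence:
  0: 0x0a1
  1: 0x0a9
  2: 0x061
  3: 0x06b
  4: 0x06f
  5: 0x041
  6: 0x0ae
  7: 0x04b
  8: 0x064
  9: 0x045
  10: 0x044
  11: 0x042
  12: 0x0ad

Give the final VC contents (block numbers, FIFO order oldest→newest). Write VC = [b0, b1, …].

0: 0xa1 (blk 10, set 0) → MISS  vc=[]
1: 0xa9 (blk 10, set 0) → L1-HIT  vc=[]
2: 0x61 (blk 6, set 0) → MISS  vc=[10]
3: 0x6b (blk 6, set 0) → L1-HIT  vc=[10]
4: 0x6f (blk 6, set 0) → L1-HIT  vc=[10]
5: 0x41 (blk 4, set 0) → MISS  vc=[10, 6]
6: 0xae (blk 10, set 0) → VC-HIT  vc=[4, 6]
7: 0x4b (blk 4, set 0) → VC-HIT  vc=[10, 6]
8: 0x64 (blk 6, set 0) → VC-HIT  vc=[10, 4]
9: 0x45 (blk 4, set 0) → VC-HIT  vc=[10, 6]
10: 0x44 (blk 4, set 0) → L1-HIT  vc=[10, 6]
11: 0x42 (blk 4, set 0) → L1-HIT  vc=[10, 6]
12: 0xad (blk 10, set 0) → VC-HIT  vc=[4, 6]

VC = [4, 6]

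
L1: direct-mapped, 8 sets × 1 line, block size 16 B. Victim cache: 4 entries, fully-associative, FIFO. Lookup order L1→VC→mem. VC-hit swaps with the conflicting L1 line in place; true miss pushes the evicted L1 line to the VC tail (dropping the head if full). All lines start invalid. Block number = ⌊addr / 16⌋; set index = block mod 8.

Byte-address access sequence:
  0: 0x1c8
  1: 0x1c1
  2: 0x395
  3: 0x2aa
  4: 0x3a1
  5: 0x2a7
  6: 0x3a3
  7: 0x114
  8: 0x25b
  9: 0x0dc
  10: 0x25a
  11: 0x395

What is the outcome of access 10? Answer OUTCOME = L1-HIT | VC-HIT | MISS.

#0 0x1c8→b28/s4 MISS; vc=[]
#1 0x1c1→b28/s4 L1-HIT; vc=[]
#2 0x395→b57/s1 MISS; vc=[]
#3 0x2aa→b42/s2 MISS; vc=[]
#4 0x3a1→b58/s2 MISS; vc=[42]
#5 0x2a7→b42/s2 VC-HIT; vc=[58]
#6 0x3a3→b58/s2 VC-HIT; vc=[42]
#7 0x114→b17/s1 MISS; vc=[42,57]
#8 0x25b→b37/s5 MISS; vc=[42,57]
#9 0xdc→b13/s5 MISS; vc=[42,57,37]
#10 0x25a→b37/s5 VC-HIT; vc=[42,57,13]
#11 0x395→b57/s1 VC-HIT; vc=[42,17,13]

OUTCOME = VC-HIT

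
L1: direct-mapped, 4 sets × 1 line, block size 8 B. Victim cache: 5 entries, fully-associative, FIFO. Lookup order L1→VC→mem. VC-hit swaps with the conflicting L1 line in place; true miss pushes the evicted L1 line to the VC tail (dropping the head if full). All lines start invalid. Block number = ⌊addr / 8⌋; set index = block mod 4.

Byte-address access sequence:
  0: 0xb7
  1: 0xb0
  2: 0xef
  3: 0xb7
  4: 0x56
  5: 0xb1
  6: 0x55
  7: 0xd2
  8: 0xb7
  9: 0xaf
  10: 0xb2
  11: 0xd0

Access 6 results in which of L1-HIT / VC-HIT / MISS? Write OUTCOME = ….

0: 0xb7 (blk 22, set 2) → MISS  vc=[]
1: 0xb0 (blk 22, set 2) → L1-HIT  vc=[]
2: 0xef (blk 29, set 1) → MISS  vc=[]
3: 0xb7 (blk 22, set 2) → L1-HIT  vc=[]
4: 0x56 (blk 10, set 2) → MISS  vc=[22]
5: 0xb1 (blk 22, set 2) → VC-HIT  vc=[10]
6: 0x55 (blk 10, set 2) → VC-HIT  vc=[22]
7: 0xd2 (blk 26, set 2) → MISS  vc=[22, 10]
8: 0xb7 (blk 22, set 2) → VC-HIT  vc=[26, 10]
9: 0xaf (blk 21, set 1) → MISS  vc=[26, 10, 29]
10: 0xb2 (blk 22, set 2) → L1-HIT  vc=[26, 10, 29]
11: 0xd0 (blk 26, set 2) → VC-HIT  vc=[22, 10, 29]

OUTCOME = VC-HIT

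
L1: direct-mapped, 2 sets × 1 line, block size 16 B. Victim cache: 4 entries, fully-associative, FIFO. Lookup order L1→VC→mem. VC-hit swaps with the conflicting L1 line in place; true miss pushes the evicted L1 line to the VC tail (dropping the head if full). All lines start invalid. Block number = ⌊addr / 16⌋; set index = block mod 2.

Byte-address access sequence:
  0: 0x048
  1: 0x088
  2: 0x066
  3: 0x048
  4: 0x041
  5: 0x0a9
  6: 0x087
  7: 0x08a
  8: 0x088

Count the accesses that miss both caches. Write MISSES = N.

0: 0x48 (blk 4, set 0) → MISS  vc=[]
1: 0x88 (blk 8, set 0) → MISS  vc=[4]
2: 0x66 (blk 6, set 0) → MISS  vc=[4, 8]
3: 0x48 (blk 4, set 0) → VC-HIT  vc=[6, 8]
4: 0x41 (blk 4, set 0) → L1-HIT  vc=[6, 8]
5: 0xa9 (blk 10, set 0) → MISS  vc=[6, 8, 4]
6: 0x87 (blk 8, set 0) → VC-HIT  vc=[6, 10, 4]
7: 0x8a (blk 8, set 0) → L1-HIT  vc=[6, 10, 4]
8: 0x88 (blk 8, set 0) → L1-HIT  vc=[6, 10, 4]

MISSES = 4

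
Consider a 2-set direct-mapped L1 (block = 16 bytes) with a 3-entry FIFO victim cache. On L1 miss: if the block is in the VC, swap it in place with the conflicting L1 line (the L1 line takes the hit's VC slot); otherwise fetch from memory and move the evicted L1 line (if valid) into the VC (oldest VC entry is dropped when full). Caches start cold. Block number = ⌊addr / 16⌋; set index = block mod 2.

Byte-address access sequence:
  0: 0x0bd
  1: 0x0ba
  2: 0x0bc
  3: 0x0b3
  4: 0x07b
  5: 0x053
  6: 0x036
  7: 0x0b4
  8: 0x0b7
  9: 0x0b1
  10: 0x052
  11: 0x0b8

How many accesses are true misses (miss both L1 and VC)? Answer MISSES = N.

#0 0xbd→b11/s1 MISS; vc=[]
#1 0xba→b11/s1 L1-HIT; vc=[]
#2 0xbc→b11/s1 L1-HIT; vc=[]
#3 0xb3→b11/s1 L1-HIT; vc=[]
#4 0x7b→b7/s1 MISS; vc=[11]
#5 0x53→b5/s1 MISS; vc=[11,7]
#6 0x36→b3/s1 MISS; vc=[11,7,5]
#7 0xb4→b11/s1 VC-HIT; vc=[3,7,5]
#8 0xb7→b11/s1 L1-HIT; vc=[3,7,5]
#9 0xb1→b11/s1 L1-HIT; vc=[3,7,5]
#10 0x52→b5/s1 VC-HIT; vc=[3,7,11]
#11 0xb8→b11/s1 VC-HIT; vc=[3,7,5]

MISSES = 4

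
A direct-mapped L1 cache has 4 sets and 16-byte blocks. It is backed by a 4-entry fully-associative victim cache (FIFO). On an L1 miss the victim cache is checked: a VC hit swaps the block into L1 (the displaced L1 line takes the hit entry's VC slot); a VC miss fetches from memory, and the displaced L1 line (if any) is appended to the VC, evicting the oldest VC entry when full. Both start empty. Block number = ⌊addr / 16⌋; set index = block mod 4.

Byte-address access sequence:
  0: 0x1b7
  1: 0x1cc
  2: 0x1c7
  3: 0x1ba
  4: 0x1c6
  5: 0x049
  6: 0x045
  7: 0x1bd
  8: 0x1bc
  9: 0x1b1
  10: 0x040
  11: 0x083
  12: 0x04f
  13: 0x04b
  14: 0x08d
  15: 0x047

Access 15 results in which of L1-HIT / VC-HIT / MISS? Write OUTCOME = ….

  [0] addr=0x1b7 blk=27 s=3: MISS | VC []
  [1] addr=0x1cc blk=28 s=0: MISS | VC []
  [2] addr=0x1c7 blk=28 s=0: L1-HIT | VC []
  [3] addr=0x1ba blk=27 s=3: L1-HIT | VC []
  [4] addr=0x1c6 blk=28 s=0: L1-HIT | VC []
  [5] addr=0x49 blk=4 s=0: MISS | VC [28]
  [6] addr=0x45 blk=4 s=0: L1-HIT | VC [28]
  [7] addr=0x1bd blk=27 s=3: L1-HIT | VC [28]
  [8] addr=0x1bc blk=27 s=3: L1-HIT | VC [28]
  [9] addr=0x1b1 blk=27 s=3: L1-HIT | VC [28]
  [10] addr=0x40 blk=4 s=0: L1-HIT | VC [28]
  [11] addr=0x83 blk=8 s=0: MISS | VC [28, 4]
  [12] addr=0x4f blk=4 s=0: VC-HIT | VC [28, 8]
  [13] addr=0x4b blk=4 s=0: L1-HIT | VC [28, 8]
  [14] addr=0x8d blk=8 s=0: VC-HIT | VC [28, 4]
  [15] addr=0x47 blk=4 s=0: VC-HIT | VC [28, 8]

OUTCOME = VC-HIT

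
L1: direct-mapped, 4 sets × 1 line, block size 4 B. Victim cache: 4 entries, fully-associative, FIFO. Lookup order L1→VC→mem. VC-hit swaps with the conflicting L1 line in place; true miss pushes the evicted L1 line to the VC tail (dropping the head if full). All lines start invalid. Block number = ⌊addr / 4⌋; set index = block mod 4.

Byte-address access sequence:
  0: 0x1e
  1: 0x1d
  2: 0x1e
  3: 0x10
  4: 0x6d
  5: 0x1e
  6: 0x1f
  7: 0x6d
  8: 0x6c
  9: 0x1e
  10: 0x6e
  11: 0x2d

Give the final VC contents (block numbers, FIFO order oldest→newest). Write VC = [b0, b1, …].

  [0] addr=0x1e blk=7 s=3: MISS | VC []
  [1] addr=0x1d blk=7 s=3: L1-HIT | VC []
  [2] addr=0x1e blk=7 s=3: L1-HIT | VC []
  [3] addr=0x10 blk=4 s=0: MISS | VC []
  [4] addr=0x6d blk=27 s=3: MISS | VC [7]
  [5] addr=0x1e blk=7 s=3: VC-HIT | VC [27]
  [6] addr=0x1f blk=7 s=3: L1-HIT | VC [27]
  [7] addr=0x6d blk=27 s=3: VC-HIT | VC [7]
  [8] addr=0x6c blk=27 s=3: L1-HIT | VC [7]
  [9] addr=0x1e blk=7 s=3: VC-HIT | VC [27]
  [10] addr=0x6e blk=27 s=3: VC-HIT | VC [7]
  [11] addr=0x2d blk=11 s=3: MISS | VC [7, 27]

VC = [7, 27]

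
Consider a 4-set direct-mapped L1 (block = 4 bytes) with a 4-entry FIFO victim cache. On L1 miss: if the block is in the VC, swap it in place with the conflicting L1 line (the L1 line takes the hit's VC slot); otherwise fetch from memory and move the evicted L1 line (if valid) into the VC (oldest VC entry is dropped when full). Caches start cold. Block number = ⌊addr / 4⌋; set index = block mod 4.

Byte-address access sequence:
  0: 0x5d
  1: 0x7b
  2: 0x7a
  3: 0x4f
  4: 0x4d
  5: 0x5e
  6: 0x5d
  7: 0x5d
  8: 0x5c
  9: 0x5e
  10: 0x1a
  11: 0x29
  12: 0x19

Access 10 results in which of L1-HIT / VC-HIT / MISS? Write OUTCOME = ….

OUTCOME = MISS

#0 0x5d→b23/s3 MISS; vc=[]
#1 0x7b→b30/s2 MISS; vc=[]
#2 0x7a→b30/s2 L1-HIT; vc=[]
#3 0x4f→b19/s3 MISS; vc=[23]
#4 0x4d→b19/s3 L1-HIT; vc=[23]
#5 0x5e→b23/s3 VC-HIT; vc=[19]
#6 0x5d→b23/s3 L1-HIT; vc=[19]
#7 0x5d→b23/s3 L1-HIT; vc=[19]
#8 0x5c→b23/s3 L1-HIT; vc=[19]
#9 0x5e→b23/s3 L1-HIT; vc=[19]
#10 0x1a→b6/s2 MISS; vc=[19,30]
#11 0x29→b10/s2 MISS; vc=[19,30,6]
#12 0x19→b6/s2 VC-HIT; vc=[19,30,10]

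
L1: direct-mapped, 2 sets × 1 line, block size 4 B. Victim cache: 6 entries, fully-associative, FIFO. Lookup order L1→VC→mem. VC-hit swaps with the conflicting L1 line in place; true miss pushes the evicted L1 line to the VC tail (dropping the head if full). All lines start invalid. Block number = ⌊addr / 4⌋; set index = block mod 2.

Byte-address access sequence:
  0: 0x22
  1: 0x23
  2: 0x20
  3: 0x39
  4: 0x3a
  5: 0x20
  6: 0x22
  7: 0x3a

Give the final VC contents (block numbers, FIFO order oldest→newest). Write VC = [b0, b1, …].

#0 0x22→b8/s0 MISS; vc=[]
#1 0x23→b8/s0 L1-HIT; vc=[]
#2 0x20→b8/s0 L1-HIT; vc=[]
#3 0x39→b14/s0 MISS; vc=[8]
#4 0x3a→b14/s0 L1-HIT; vc=[8]
#5 0x20→b8/s0 VC-HIT; vc=[14]
#6 0x22→b8/s0 L1-HIT; vc=[14]
#7 0x3a→b14/s0 VC-HIT; vc=[8]

VC = [8]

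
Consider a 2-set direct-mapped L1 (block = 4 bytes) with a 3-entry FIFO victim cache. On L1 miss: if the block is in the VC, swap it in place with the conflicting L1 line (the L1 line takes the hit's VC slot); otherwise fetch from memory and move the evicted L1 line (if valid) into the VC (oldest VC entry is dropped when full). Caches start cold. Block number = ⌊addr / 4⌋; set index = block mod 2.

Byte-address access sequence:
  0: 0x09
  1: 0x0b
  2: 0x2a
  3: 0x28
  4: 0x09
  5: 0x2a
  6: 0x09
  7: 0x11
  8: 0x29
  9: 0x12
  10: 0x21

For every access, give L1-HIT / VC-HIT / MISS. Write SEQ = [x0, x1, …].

0: 0x9 (blk 2, set 0) → MISS  vc=[]
1: 0xb (blk 2, set 0) → L1-HIT  vc=[]
2: 0x2a (blk 10, set 0) → MISS  vc=[2]
3: 0x28 (blk 10, set 0) → L1-HIT  vc=[2]
4: 0x9 (blk 2, set 0) → VC-HIT  vc=[10]
5: 0x2a (blk 10, set 0) → VC-HIT  vc=[2]
6: 0x9 (blk 2, set 0) → VC-HIT  vc=[10]
7: 0x11 (blk 4, set 0) → MISS  vc=[10, 2]
8: 0x29 (blk 10, set 0) → VC-HIT  vc=[4, 2]
9: 0x12 (blk 4, set 0) → VC-HIT  vc=[10, 2]
10: 0x21 (blk 8, set 0) → MISS  vc=[10, 2, 4]

SEQ = [MISS, L1-HIT, MISS, L1-HIT, VC-HIT, VC-HIT, VC-HIT, MISS, VC-HIT, VC-HIT, MISS]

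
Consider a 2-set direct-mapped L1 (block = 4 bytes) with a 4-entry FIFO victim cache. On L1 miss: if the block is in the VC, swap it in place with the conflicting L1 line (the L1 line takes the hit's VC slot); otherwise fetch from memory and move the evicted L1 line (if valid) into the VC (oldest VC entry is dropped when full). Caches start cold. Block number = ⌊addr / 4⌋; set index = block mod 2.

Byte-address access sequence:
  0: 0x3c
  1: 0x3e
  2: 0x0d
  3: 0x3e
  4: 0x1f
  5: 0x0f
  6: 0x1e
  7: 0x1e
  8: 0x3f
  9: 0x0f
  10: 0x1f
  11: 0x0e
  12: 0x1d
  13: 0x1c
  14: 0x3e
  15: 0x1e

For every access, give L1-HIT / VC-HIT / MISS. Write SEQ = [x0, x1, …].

#0 0x3c→b15/s1 MISS; vc=[]
#1 0x3e→b15/s1 L1-HIT; vc=[]
#2 0xd→b3/s1 MISS; vc=[15]
#3 0x3e→b15/s1 VC-HIT; vc=[3]
#4 0x1f→b7/s1 MISS; vc=[3,15]
#5 0xf→b3/s1 VC-HIT; vc=[7,15]
#6 0x1e→b7/s1 VC-HIT; vc=[3,15]
#7 0x1e→b7/s1 L1-HIT; vc=[3,15]
#8 0x3f→b15/s1 VC-HIT; vc=[3,7]
#9 0xf→b3/s1 VC-HIT; vc=[15,7]
#10 0x1f→b7/s1 VC-HIT; vc=[15,3]
#11 0xe→b3/s1 VC-HIT; vc=[15,7]
#12 0x1d→b7/s1 VC-HIT; vc=[15,3]
#13 0x1c→b7/s1 L1-HIT; vc=[15,3]
#14 0x3e→b15/s1 VC-HIT; vc=[7,3]
#15 0x1e→b7/s1 VC-HIT; vc=[15,3]

SEQ = [MISS, L1-HIT, MISS, VC-HIT, MISS, VC-HIT, VC-HIT, L1-HIT, VC-HIT, VC-HIT, VC-HIT, VC-HIT, VC-HIT, L1-HIT, VC-HIT, VC-HIT]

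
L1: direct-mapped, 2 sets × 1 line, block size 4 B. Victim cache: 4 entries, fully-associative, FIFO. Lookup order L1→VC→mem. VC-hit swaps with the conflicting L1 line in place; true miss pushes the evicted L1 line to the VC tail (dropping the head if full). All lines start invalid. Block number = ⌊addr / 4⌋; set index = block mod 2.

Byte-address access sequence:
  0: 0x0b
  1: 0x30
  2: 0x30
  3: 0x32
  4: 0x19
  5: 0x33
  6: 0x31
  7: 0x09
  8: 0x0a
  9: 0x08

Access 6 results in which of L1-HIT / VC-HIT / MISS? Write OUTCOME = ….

OUTCOME = L1-HIT

0: 0xb (blk 2, set 0) → MISS  vc=[]
1: 0x30 (blk 12, set 0) → MISS  vc=[2]
2: 0x30 (blk 12, set 0) → L1-HIT  vc=[2]
3: 0x32 (blk 12, set 0) → L1-HIT  vc=[2]
4: 0x19 (blk 6, set 0) → MISS  vc=[2, 12]
5: 0x33 (blk 12, set 0) → VC-HIT  vc=[2, 6]
6: 0x31 (blk 12, set 0) → L1-HIT  vc=[2, 6]
7: 0x9 (blk 2, set 0) → VC-HIT  vc=[12, 6]
8: 0xa (blk 2, set 0) → L1-HIT  vc=[12, 6]
9: 0x8 (blk 2, set 0) → L1-HIT  vc=[12, 6]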